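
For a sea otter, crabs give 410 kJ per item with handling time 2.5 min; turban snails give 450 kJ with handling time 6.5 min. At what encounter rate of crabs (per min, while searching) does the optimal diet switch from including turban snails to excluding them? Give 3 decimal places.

Drop turban snails once their profitability E₂/h₂ falls below the rate achievable on crabs alone: E₂/h₂ = λE₁/(1 + λh₁).
Solve for λ: λE₁h₂ = E₂(1 + λh₁) → λ(E₁h₂ − E₂h₁) = E₂ → λ = E₂/(E₁h₂ − E₂h₁).
λ = 450/(410×6.5 − 450×2.5) = 450/1540 = 0.2922 per min.

0.292 per min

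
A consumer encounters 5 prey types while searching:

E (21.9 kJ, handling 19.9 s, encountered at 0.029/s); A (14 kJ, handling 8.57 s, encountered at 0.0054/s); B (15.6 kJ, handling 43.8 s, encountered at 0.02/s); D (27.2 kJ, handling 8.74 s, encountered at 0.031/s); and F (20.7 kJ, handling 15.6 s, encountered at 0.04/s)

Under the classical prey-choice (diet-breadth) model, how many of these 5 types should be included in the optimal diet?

4

Rank by E/h (kJ/s): D 3.11, A 1.63, F 1.33, E 1.1, B 0.356. Include each in turn until the next type's E/h falls below the running intake rate.
Rate on top 1: 0.6634. A: 1.63 > 0.6634 → include.
Rate on top 2: 0.6975. F: 1.33 > 0.6975 → include.
Rate on top 3: 0.8998. E: 1.1 > 0.8998 → include.
Rate on top 4: 0.9458. B: 0.356 < 0.9458 → exclude; stop.
Optimal diet: D, A, F, E — 4 of 5 types.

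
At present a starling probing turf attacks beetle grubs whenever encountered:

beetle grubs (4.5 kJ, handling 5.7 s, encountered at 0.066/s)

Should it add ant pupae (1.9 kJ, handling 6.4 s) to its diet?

Intake rate on the current diet: R = (0.066×4.5) / (1 + 0.066×5.7) = 0.297/1.376 = 0.2158 kJ/s.
ant pupae: E/h = 1.9/6.4 = 0.2969 kJ/s.
Since 0.2969 > R, including ant pupae increases the long-run rate.

Yes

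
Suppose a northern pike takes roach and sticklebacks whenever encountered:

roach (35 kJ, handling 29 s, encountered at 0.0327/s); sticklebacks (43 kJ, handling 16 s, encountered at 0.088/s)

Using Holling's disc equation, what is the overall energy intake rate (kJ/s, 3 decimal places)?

1.468 kJ/s

R = Σλ_iE_i / (1 + Σλ_ih_i)
Numerator: 0.0327×35 + 0.088×43 = 4.928
Denominator: 1 + 0.0327×29 + 0.088×16 = 3.356
R = 4.928/3.356 = 1.468 kJ/s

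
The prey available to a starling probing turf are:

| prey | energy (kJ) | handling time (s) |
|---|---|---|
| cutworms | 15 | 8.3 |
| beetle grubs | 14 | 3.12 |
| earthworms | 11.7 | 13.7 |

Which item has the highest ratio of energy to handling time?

beetle grubs

Profitability E/h (kJ/s): cutworms = 15/8.3 = 1.81, beetle grubs = 14/3.12 = 4.49, earthworms = 11.7/13.7 = 0.854.
Ranked: beetle grubs > cutworms > earthworms.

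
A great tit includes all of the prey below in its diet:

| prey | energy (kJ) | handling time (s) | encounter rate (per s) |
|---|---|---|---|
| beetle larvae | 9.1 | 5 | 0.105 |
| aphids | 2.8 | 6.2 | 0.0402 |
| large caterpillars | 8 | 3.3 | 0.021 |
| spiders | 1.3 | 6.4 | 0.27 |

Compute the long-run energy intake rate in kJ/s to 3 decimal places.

R = Σλ_iE_i / (1 + Σλ_ih_i)
Numerator: 0.105×9.1 + 0.0402×2.8 + 0.021×8 + 0.27×1.3 = 1.587
Denominator: 1 + 0.105×5 + 0.0402×6.2 + 0.021×3.3 + 0.27×6.4 = 3.572
R = 1.587/3.572 = 0.4444 kJ/s

0.444 kJ/s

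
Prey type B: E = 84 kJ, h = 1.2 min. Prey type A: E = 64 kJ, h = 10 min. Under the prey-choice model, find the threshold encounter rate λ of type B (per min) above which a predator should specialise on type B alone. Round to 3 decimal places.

The zero-one rule: include type A iff E₂/h₂ > λE₁/(1+λh₁). Equality gives the switch point.
λE₁h₂ = E₂ + λE₂h₁ ⇒ λ = E₂/(E₁h₂ − E₂h₁) = 64/(840 − 76.8) = 0.08386 per min.

0.084 per min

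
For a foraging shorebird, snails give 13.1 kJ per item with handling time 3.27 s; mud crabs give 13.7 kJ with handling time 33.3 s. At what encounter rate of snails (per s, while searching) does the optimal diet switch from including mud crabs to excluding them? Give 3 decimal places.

The zero-one rule: include mud crabs iff E₂/h₂ > λE₁/(1+λh₁). Equality gives the switch point.
λE₁h₂ = E₂ + λE₂h₁ ⇒ λ = E₂/(E₁h₂ − E₂h₁) = 13.7/(436.2 − 44.8) = 0.035 per s.

0.035 per s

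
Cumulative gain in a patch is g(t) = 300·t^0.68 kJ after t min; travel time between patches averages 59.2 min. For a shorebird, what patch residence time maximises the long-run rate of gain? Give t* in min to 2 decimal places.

125.80 min

Optimal t* satisfies g'(t*) = g(t*)/(T + t*).
g'(t) = 0.68·300·t^-0.32. Setting 0.68·300·t^-0.32 = 300·t^0.68/(59.2+t) gives 0.68(59.2+t) = t, so 0.32·t = 0.68×59.2.
t* = 0.68×59.2/0.32 = 125.8 min.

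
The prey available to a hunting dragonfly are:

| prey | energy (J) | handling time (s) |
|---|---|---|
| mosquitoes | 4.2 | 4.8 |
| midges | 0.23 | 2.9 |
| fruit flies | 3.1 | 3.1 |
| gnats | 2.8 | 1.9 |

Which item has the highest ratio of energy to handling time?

gnats

Profitability E/h (J/s): mosquitoes = 4.2/4.8 = 0.875, midges = 0.23/2.9 = 0.0793, fruit flies = 3.1/3.1 = 1, gnats = 2.8/1.9 = 1.47.
Ranked: gnats > fruit flies > mosquitoes > midges.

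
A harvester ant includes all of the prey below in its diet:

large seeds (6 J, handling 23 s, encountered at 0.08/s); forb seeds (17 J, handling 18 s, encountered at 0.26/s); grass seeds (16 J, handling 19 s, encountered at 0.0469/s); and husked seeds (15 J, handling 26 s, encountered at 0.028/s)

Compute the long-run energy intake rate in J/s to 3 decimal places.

R = (0.08×6 + 0.26×17 + 0.0469×16 + 0.028×15) / (1 + 0.08×23 + 0.26×18 + 0.0469×19 + 0.028×26) = 6.07/9.139 = 0.6642 J/s.

0.664 J/s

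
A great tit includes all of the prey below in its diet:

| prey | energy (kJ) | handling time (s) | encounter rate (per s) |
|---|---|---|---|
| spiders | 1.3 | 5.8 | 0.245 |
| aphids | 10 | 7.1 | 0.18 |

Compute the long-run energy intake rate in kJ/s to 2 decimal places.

0.57 kJ/s

R = (0.245×1.3 + 0.18×10) / (1 + 0.245×5.8 + 0.18×7.1) = 2.119/3.699 = 0.5727 kJ/s.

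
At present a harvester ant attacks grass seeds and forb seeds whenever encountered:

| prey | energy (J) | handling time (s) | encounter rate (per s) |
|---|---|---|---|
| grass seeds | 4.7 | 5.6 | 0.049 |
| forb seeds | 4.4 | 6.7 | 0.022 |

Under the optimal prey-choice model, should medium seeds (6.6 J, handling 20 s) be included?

Yes

On grass seeds and forb seeds alone, R = ΣλE/(1+Σλh) = 0.3271/1.422 = 0.2301 J/s.
Profitability of medium seeds: 6.6/20 = 0.33 J/s.
0.33 > 0.2301, so adding medium seeds raises the average — include it.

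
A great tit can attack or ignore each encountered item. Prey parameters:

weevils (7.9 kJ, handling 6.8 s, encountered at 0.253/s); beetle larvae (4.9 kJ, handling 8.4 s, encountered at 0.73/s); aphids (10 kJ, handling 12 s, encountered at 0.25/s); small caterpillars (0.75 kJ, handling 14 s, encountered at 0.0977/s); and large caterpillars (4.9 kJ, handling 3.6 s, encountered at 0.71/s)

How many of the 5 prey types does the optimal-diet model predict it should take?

2

Rank by E/h (kJ/s): large caterpillars 1.36, weevils 1.16, aphids 0.833, beetle larvae 0.583, small caterpillars 0.0536. Include each in turn until the next type's E/h falls below the running intake rate.
Rate on top 1: 0.9783. weevils: 1.16 > 0.9783 → include.
Rate on top 2: 1.038. aphids: 0.833 < 1.038 → exclude; stop.
Optimal diet: large caterpillars, weevils — 2 of 5 types.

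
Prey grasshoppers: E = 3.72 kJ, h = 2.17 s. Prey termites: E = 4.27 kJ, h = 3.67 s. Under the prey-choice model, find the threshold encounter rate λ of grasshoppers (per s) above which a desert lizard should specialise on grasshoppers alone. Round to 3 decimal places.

At the threshold, the rate on grasshoppers alone equals the profitability of termites: λ·3.72/(1 + λ·2.17) = 4.27/3.67 = 1.163.
Rearranging, λ(3.72 − 1.163×2.17) = 1.163, so λ = 1.163/1.195 = 0.9734 per s.

0.973 per s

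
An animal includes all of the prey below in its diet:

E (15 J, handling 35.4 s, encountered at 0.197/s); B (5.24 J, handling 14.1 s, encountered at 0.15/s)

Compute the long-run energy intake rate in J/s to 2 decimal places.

0.37 J/s

Energy encountered per unit search time: 0.197×15 + 0.15×5.24 = 3.741 J/s.
Handling time per unit search time: 0.197×35.4 + 0.15×14.1 = 9.089.
Rate = 3.741/(1 + 9.089) = 0.3708 J/s.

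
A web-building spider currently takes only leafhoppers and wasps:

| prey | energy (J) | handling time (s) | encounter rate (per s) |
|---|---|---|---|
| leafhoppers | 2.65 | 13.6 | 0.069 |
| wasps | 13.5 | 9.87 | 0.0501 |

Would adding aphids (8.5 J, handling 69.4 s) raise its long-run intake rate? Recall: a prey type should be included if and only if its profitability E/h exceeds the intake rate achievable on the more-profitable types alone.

No

On leafhoppers and wasps alone, R = ΣλE/(1+Σλh) = 0.8592/2.433 = 0.3532 J/s.
aphids: E/h = 8.5/69.4 = 0.1225 J/s.
Since 0.1225 < R, time spent handling aphids is better spent searching.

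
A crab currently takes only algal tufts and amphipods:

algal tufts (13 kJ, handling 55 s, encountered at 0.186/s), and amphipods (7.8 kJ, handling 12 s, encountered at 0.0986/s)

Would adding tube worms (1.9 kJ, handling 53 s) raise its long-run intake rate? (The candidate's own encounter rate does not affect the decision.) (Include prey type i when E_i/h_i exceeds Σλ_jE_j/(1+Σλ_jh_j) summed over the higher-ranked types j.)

Current rate: (0.186×13 + 0.0986×7.8)/(1 + 0.186×55 + 0.0986×12) = 0.2567 kJ/s.
tube worms: E/h = 1.9/53 = 0.03585 kJ/s.
0.03585 < 0.2567, so adding tube worms would lower the average — exclude it.

No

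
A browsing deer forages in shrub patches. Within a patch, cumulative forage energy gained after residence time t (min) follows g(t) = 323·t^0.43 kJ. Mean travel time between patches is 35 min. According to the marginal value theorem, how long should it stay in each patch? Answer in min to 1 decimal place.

By the marginal value theorem, leave when the instantaneous gain rate g'(t) equals the habitat-wide average g(t)/(T + t).
g'(t) = 0.43·323·t^-0.57. Setting 0.43·323·t^-0.57 = 323·t^0.43/(35+t) gives 0.43(35+t) = t, so 0.57·t = 0.43×35.
t* = 0.43×35/0.57 = 26.4 min.

26.4 min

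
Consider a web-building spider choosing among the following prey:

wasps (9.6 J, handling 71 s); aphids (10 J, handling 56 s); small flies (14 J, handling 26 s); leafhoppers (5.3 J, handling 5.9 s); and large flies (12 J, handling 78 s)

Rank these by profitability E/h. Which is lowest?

wasps

In descending order of E/h:
leafhoppers: 5.3/5.9 = 0.898 J/s
small flies: 14/26 = 0.538 J/s
aphids: 10/56 = 0.179 J/s
large flies: 12/78 = 0.154 J/s
wasps: 9.6/71 = 0.135 J/s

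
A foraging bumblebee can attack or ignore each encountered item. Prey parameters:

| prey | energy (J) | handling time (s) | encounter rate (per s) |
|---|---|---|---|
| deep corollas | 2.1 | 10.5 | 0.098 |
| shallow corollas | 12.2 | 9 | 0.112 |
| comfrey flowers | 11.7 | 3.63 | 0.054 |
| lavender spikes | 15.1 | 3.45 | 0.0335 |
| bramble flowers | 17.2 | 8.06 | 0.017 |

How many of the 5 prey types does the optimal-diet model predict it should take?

4

E/h in descending order: lavender spikes 4.38, comfrey flowers 3.22, bramble flowers 2.13, shallow corollas 1.36, deep corollas 0.2 J/s. The optimal diet is the largest prefix of this list for which every included type satisfies E_i/h_i > R on the types above it.
Rate on top 1: 0.4534. comfrey flowers: 3.22 > 0.4534 → include.
Rate on top 2: 0.8674. bramble flowers: 2.13 > 0.8674 → include.
Rate on top 3: 0.9872. shallow corollas: 1.36 > 0.9872 → include.
Rate on top 4: 1.138. deep corollas: 0.2 < 1.138 → exclude; stop.
Optimal diet: lavender spikes, comfrey flowers, bramble flowers, shallow corollas — 4 of 5 types.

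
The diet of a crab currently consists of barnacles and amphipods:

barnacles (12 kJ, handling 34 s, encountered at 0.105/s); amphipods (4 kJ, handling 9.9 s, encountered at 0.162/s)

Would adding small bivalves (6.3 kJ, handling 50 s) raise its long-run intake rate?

Current rate: (0.105×12 + 0.162×4)/(1 + 0.105×34 + 0.162×9.9) = 0.309 kJ/s.
small bivalves: E/h = 6.3/50 = 0.126 kJ/s.
0.126 < 0.309, so adding small bivalves would lower the average — exclude it.

No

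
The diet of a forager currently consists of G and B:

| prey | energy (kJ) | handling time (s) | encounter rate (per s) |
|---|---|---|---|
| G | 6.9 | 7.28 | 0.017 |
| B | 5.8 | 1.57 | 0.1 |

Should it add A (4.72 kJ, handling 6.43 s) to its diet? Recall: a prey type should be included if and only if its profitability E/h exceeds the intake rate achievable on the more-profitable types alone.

Yes

On G and B alone, R = ΣλE/(1+Σλh) = 0.6973/1.281 = 0.5444 kJ/s.
A: E/h = 4.72/6.43 = 0.7341 kJ/s.
Since 0.7341 > R, including A increases the long-run rate.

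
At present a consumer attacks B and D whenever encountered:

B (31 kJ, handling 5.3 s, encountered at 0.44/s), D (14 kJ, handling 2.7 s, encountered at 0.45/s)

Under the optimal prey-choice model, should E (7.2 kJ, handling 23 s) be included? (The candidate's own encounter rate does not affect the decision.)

On B and D alone, R = ΣλE/(1+Σλh) = 19.94/4.547 = 4.385 kJ/s.
E: E/h = 7.2/23 = 0.313 kJ/s.
0.313 < 4.385, so adding E would lower the average — exclude it.

No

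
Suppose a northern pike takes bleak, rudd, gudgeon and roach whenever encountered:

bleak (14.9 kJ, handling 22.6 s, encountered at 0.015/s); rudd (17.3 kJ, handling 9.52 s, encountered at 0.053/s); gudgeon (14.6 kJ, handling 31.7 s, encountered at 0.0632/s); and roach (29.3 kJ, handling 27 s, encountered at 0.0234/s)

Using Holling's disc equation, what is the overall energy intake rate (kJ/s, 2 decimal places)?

R = (0.015×14.9 + 0.053×17.3 + 0.0632×14.6 + 0.0234×29.3) / (1 + 0.015×22.6 + 0.053×9.52 + 0.0632×31.7 + 0.0234×27) = 2.749/4.479 = 0.6137 kJ/s.

0.61 kJ/s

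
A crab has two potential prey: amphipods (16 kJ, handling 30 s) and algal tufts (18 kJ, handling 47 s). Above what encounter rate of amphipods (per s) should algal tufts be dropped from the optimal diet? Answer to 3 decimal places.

The zero-one rule: include algal tufts iff E₂/h₂ > λE₁/(1+λh₁). Equality gives the switch point.
λE₁h₂ = E₂ + λE₂h₁ ⇒ λ = E₂/(E₁h₂ − E₂h₁) = 18/(752 − 540) = 0.08491 per s.

0.085 per s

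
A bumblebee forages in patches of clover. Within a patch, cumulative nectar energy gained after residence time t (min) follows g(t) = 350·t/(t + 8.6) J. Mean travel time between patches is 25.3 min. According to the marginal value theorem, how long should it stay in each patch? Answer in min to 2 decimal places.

Maximise g(t)/(T+t): set derivative to zero → g'(t)(T+t) = g(t).
g'(t) = 350·8.6/(t + 8.6)². Setting 350·8.6/(t+8.6)² = 350t/[(t+8.6)(25.3+t)] gives 8.6(25.3+t) = t(t+8.6), so t² = 8.6×25.3 = 217.6.
t* = √217.6 = 14.75 min.

14.75 min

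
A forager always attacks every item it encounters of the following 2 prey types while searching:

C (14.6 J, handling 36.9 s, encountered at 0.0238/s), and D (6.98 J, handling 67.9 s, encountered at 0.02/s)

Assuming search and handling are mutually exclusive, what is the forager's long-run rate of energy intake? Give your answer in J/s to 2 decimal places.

Energy encountered per unit search time: 0.0238×14.6 + 0.02×6.98 = 0.4871 J/s.
Handling time per unit search time: 0.0238×36.9 + 0.02×67.9 = 2.236.
Rate = 0.4871/(1 + 2.236) = 0.1505 J/s.

0.15 J/s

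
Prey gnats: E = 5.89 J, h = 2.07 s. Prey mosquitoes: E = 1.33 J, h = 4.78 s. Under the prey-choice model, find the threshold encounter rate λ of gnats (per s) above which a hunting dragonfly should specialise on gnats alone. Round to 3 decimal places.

Drop mosquitoes once their profitability E₂/h₂ falls below the rate achievable on gnats alone: E₂/h₂ = λE₁/(1 + λh₁).
Solve for λ: λE₁h₂ = E₂(1 + λh₁) → λ(E₁h₂ − E₂h₁) = E₂ → λ = E₂/(E₁h₂ − E₂h₁).
λ = 1.33/(5.89×4.78 − 1.33×2.07) = 1.33/25.4 = 0.05236 per s.

0.052 per s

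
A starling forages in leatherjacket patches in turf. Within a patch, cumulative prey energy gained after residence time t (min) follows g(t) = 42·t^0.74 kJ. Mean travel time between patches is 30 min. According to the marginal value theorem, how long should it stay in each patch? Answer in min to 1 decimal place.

85.4 min

By the marginal value theorem, leave when the instantaneous gain rate g'(t) equals the habitat-wide average g(t)/(T + t).
g'(t) = 0.74·42·t^-0.26. Setting 0.74·42·t^-0.26 = 42·t^0.74/(30+t) gives 0.74(30+t) = t, so 0.26·t = 0.74×30.
t* = 0.74×30/0.26 = 85.38 min.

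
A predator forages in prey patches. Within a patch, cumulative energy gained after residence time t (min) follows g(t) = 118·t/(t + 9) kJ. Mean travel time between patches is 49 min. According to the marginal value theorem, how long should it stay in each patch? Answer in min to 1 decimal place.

By the marginal value theorem, leave when the instantaneous gain rate g'(t) equals the habitat-wide average g(t)/(T + t).
g'(t) = 118·9/(t + 9)². Setting 118·9/(t+9)² = 118t/[(t+9)(49+t)] gives 9(49+t) = t(t+9), so t² = 9×49 = 441.
t* = √441 = 21 min.

21.0 min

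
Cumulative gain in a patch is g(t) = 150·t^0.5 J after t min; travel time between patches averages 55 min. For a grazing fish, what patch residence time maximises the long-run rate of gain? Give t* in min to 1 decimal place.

55.0 min

Maximise g(t)/(T+t): set derivative to zero → g'(t)(T+t) = g(t).
g'(t) = 0.5·150·t^-0.5. Setting 0.5·150·t^-0.5 = 150·t^0.5/(55+t) gives 0.5(55+t) = t, so 0.50·t = 0.5×55.
t* = 0.5×55/0.50 = 55 min.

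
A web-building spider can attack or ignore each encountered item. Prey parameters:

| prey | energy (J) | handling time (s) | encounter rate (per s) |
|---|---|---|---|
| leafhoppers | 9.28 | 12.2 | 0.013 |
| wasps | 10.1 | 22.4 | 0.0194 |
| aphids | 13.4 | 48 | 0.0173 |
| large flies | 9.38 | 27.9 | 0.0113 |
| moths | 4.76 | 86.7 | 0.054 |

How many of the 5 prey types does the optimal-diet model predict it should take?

E/h in descending order: leafhoppers 0.761, wasps 0.451, large flies 0.336, aphids 0.279, moths 0.0549 J/s. The optimal diet is the largest prefix of this list for which every included type satisfies E_i/h_i > R on the types above it.
Rate on top 1: 0.1041. wasps: 0.451 > 0.1041 → include.
Rate on top 2: 0.1987. large flies: 0.336 > 0.1987 → include.
Rate on top 3: 0.2214. aphids: 0.279 > 0.2214 → include.
Rate on top 4: 0.2389. moths: 0.0549 < 0.2389 → exclude; stop.
Optimal diet: leafhoppers, wasps, large flies, aphids — 4 of 5 types.

4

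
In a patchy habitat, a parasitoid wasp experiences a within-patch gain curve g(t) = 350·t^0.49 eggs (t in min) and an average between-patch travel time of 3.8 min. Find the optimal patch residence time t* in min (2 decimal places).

Maximise g(t)/(T+t): set derivative to zero → g'(t)(T+t) = g(t).
g'(t) = 0.49·350·t^-0.51. Setting 0.49·350·t^-0.51 = 350·t^0.49/(3.8+t) gives 0.49(3.8+t) = t, so 0.51·t = 0.49×3.8.
t* = 0.49×3.8/0.51 = 3.651 min.

3.65 min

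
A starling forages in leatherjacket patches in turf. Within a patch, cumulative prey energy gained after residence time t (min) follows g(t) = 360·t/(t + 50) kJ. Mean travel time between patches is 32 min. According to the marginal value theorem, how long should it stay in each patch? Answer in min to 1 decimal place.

By the marginal value theorem, leave when the instantaneous gain rate g'(t) equals the habitat-wide average g(t)/(T + t).
g'(t) = 360·50/(t + 50)². Setting 360·50/(t+50)² = 360t/[(t+50)(32+t)] gives 50(32+t) = t(t+50), so t² = 50×32 = 1600.
t* = √1600 = 40 min.

40.0 min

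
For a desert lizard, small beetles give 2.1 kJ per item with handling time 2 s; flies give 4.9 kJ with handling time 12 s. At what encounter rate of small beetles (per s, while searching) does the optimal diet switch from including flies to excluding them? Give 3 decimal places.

Drop flies once their profitability E₂/h₂ falls below the rate achievable on small beetles alone: E₂/h₂ = λE₁/(1 + λh₁).
Solve for λ: λE₁h₂ = E₂(1 + λh₁) → λ(E₁h₂ − E₂h₁) = E₂ → λ = E₂/(E₁h₂ − E₂h₁).
λ = 4.9/(2.1×12 − 4.9×2) = 4.9/15.4 = 0.3182 per s.

0.318 per s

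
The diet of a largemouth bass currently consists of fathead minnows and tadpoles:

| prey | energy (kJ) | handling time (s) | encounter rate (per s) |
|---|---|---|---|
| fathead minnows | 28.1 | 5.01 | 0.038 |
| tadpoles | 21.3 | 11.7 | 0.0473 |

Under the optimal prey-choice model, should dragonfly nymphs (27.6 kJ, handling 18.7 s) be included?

Current rate: (0.038×28.1 + 0.0473×21.3)/(1 + 0.038×5.01 + 0.0473×11.7) = 1.19 kJ/s.
Profitability of dragonfly nymphs: 27.6/18.7 = 1.476 kJ/s.
1.476 > 1.19, so adding dragonfly nymphs raises the average — include it.

Yes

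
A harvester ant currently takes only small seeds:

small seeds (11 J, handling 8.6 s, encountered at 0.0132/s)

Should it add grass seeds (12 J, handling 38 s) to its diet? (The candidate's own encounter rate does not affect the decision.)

Current rate: (0.0132×11)/(1 + 0.0132×8.6) = 0.1304 J/s.
Profitability of grass seeds: 12/38 = 0.3158 J/s.
0.3158 > 0.1304, so adding grass seeds raises the average — include it.

Yes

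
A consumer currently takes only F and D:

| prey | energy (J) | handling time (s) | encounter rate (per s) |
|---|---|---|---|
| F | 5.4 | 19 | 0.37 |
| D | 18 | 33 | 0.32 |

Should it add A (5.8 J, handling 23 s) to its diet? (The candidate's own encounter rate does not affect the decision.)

Intake rate on the current diet: R = (0.37×5.4 + 0.32×18) / (1 + 0.37×19 + 0.32×33) = 7.758/18.59 = 0.4173 J/s.
Profitability of A: 5.8/23 = 0.2522 J/s.
0.2522 < 0.4173, so adding A would lower the average — exclude it.

No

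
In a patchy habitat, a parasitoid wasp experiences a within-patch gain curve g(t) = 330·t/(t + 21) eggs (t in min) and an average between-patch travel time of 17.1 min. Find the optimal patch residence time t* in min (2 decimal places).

Maximise g(t)/(T+t): set derivative to zero → g'(t)(T+t) = g(t).
g'(t) = 330·21/(t + 21)². Setting 330·21/(t+21)² = 330t/[(t+21)(17.1+t)] gives 21(17.1+t) = t(t+21), so t² = 21×17.1 = 359.1.
t* = √359.1 = 18.95 min.

18.95 min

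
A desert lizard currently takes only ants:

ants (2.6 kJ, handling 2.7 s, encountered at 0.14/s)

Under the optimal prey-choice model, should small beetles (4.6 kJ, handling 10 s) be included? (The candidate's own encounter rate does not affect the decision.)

Intake rate on the current diet: R = (0.14×2.6) / (1 + 0.14×2.7) = 0.364/1.378 = 0.2642 kJ/s.
Profitability of small beetles: 4.6/10 = 0.46 kJ/s.
0.46 > 0.2642, so adding small beetles raises the average — include it.

Yes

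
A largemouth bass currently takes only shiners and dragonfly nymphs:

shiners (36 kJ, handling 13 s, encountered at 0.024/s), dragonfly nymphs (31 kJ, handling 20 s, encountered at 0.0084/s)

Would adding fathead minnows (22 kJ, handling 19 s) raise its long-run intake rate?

Yes

On shiners and dragonfly nymphs alone, R = ΣλE/(1+Σλh) = 1.124/1.48 = 0.7597 kJ/s.
Profitability of fathead minnows: 22/19 = 1.158 kJ/s.
1.158 > 0.7597, so adding fathead minnows raises the average — include it.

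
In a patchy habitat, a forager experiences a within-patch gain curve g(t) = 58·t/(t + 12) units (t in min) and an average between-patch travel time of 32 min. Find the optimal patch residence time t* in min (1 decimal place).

By the marginal value theorem, leave when the instantaneous gain rate g'(t) equals the habitat-wide average g(t)/(T + t).
g'(t) = 58·12/(t + 12)². Setting 58·12/(t+12)² = 58t/[(t+12)(32+t)] gives 12(32+t) = t(t+12), so t² = 12×32 = 384.
t* = √384 = 19.6 min.

19.6 min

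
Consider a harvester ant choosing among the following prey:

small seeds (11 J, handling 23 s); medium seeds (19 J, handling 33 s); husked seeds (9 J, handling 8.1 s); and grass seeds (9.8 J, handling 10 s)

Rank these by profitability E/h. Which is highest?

husked seeds

Profitability E/h (J/s): small seeds = 11/23 = 0.478, medium seeds = 19/33 = 0.576, husked seeds = 9/8.1 = 1.11, grass seeds = 9.8/10 = 0.98.
Ranked: husked seeds > grass seeds > medium seeds > small seeds.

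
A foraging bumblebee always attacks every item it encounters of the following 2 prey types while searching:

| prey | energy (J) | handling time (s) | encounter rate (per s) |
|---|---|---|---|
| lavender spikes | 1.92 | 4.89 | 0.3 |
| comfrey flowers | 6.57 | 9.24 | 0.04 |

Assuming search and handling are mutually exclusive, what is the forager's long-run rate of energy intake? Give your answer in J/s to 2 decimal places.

R = Σλ_iE_i / (1 + Σλ_ih_i)
Numerator: 0.3×1.92 + 0.04×6.57 = 0.8388
Denominator: 1 + 0.3×4.89 + 0.04×9.24 = 2.837
R = 0.8388/2.837 = 0.2957 J/s

0.30 J/s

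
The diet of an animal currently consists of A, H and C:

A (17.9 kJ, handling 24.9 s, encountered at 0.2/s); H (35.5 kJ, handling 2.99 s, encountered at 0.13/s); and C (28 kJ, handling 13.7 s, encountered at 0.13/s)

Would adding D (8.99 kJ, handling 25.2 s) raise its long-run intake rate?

Intake rate on the current diet: R = (0.2×17.9 + 0.13×35.5 + 0.13×28) / (1 + 0.2×24.9 + 0.13×2.99 + 0.13×13.7) = 11.84/8.15 = 1.452 kJ/s.
Profitability of D: 8.99/25.2 = 0.3567 kJ/s.
Since 0.3567 < R, time spent handling D is better spent searching.

No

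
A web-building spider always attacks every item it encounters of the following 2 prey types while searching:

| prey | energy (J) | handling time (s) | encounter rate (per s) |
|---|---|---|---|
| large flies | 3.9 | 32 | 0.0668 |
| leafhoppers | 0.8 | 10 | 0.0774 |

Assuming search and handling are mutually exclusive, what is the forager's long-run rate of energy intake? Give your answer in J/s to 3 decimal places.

R = (0.0668×3.9 + 0.0774×0.8) / (1 + 0.0668×32 + 0.0774×10) = 0.3224/3.912 = 0.08243 J/s.

0.082 J/s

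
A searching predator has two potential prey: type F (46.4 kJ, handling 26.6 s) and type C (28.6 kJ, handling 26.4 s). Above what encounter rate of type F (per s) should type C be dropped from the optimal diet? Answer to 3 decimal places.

Drop type C once their profitability E₂/h₂ falls below the rate achievable on type F alone: E₂/h₂ = λE₁/(1 + λh₁).
Solve for λ: λE₁h₂ = E₂(1 + λh₁) → λ(E₁h₂ − E₂h₁) = E₂ → λ = E₂/(E₁h₂ − E₂h₁).
λ = 28.6/(46.4×26.4 − 28.6×26.6) = 28.6/464.2 = 0.06161 per s.

0.062 per s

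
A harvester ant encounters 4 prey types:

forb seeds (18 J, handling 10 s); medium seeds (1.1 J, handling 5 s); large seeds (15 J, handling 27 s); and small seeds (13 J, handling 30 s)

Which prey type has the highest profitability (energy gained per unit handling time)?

Profitability E/h (J/s): forb seeds = 18/10 = 1.8, medium seeds = 1.1/5 = 0.22, large seeds = 15/27 = 0.556, small seeds = 13/30 = 0.433.
Ranked: forb seeds > large seeds > small seeds > medium seeds.

forb seeds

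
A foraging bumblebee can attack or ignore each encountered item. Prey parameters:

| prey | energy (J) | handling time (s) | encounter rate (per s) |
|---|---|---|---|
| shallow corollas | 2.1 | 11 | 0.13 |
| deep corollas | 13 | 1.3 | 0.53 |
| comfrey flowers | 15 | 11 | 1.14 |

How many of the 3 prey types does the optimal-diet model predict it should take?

Profitabilities (E/h, J/s): deep corollas 10, comfrey flowers 1.36, shallow corollas 0.191. Add prey in this order while the next type's profitability exceeds the intake rate on those already taken.
Rate on top 1: 4.079. comfrey flowers: 1.36 < 4.079 → exclude; stop.
Optimal diet: deep corollas — 1 of 3 types.

1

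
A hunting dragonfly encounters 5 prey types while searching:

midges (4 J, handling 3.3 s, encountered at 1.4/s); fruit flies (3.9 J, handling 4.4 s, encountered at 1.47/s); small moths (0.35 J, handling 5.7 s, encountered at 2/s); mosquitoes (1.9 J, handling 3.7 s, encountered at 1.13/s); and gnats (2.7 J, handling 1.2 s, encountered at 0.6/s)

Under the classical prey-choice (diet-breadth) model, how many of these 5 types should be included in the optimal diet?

Profitabilities (E/h, J/s): gnats 2.25, midges 1.21, fruit flies 0.886, mosquitoes 0.514, small moths 0.0614. Add prey in this order while the next type's profitability exceeds the intake rate on those already taken.
Rate on top 1: 0.9419. midges: 1.21 > 0.9419 → include.
Rate on top 2: 1.139. fruit flies: 0.886 < 1.139 → exclude; stop.
Optimal diet: gnats, midges — 2 of 5 types.

2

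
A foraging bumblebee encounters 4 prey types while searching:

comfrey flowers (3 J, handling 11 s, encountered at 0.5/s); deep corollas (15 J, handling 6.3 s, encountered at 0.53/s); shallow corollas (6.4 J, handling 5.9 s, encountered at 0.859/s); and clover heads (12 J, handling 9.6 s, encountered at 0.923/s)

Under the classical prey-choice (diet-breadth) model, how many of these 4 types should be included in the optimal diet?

1

Profitabilities (E/h, J/s): deep corollas 2.38, clover heads 1.25, shallow corollas 1.08, comfrey flowers 0.273. Add prey in this order while the next type's profitability exceeds the intake rate on those already taken.
Rate on top 1: 1.832. clover heads: 1.25 < 1.832 → exclude; stop.
Optimal diet: deep corollas — 1 of 4 types.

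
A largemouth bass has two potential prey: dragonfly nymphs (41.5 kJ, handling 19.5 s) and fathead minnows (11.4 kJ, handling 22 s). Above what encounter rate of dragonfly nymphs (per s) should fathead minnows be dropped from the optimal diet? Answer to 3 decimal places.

0.017 per s

At the threshold, the rate on dragonfly nymphs alone equals the profitability of fathead minnows: λ·41.5/(1 + λ·19.5) = 11.4/22 = 0.5182.
Rearranging, λ(41.5 − 0.5182×19.5) = 0.5182, so λ = 0.5182/31.4 = 0.0165 per s.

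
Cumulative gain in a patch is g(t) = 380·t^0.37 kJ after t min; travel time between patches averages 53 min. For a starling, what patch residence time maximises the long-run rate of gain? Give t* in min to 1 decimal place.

31.1 min

Maximise g(t)/(T+t): set derivative to zero → g'(t)(T+t) = g(t).
g'(t) = 0.37·380·t^-0.63. Setting 0.37·380·t^-0.63 = 380·t^0.37/(53+t) gives 0.37(53+t) = t, so 0.63·t = 0.37×53.
t* = 0.37×53/0.63 = 31.13 min.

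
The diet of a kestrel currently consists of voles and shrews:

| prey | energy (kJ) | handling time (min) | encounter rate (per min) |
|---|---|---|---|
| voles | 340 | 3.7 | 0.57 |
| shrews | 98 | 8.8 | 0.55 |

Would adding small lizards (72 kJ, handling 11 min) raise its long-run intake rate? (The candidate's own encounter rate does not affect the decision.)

No

On voles and shrews alone, R = ΣλE/(1+Σλh) = 247.7/7.949 = 31.16 kJ/min.
Profitability of small lizards: 72/11 = 6.545 kJ/min.
6.545 < 31.16, so adding small lizards would lower the average — exclude it.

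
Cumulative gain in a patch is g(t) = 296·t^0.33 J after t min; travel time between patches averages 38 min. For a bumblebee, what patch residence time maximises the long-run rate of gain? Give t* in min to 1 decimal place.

Optimal t* satisfies g'(t*) = g(t*)/(T + t*).
g'(t) = 0.33·296·t^-0.67. Setting 0.33·296·t^-0.67 = 296·t^0.33/(38+t) gives 0.33(38+t) = t, so 0.67·t = 0.33×38.
t* = 0.33×38/0.67 = 18.72 min.

18.7 min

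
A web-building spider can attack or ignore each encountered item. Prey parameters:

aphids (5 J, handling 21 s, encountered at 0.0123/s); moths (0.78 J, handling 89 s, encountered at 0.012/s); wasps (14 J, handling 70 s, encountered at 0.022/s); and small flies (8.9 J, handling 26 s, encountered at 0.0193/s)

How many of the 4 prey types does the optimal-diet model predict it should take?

E/h in descending order: small flies 0.342, aphids 0.238, wasps 0.2, moths 0.00876 J/s. The optimal diet is the largest prefix of this list for which every included type satisfies E_i/h_i > R on the types above it.
Rate on top 1: 0.1144. aphids: 0.238 > 0.1144 → include.
Rate on top 2: 0.1325. wasps: 0.2 > 0.1325 → include.
Rate on top 3: 0.164. moths: 0.00876 < 0.164 → exclude; stop.
Optimal diet: small flies, aphids, wasps — 3 of 4 types.

3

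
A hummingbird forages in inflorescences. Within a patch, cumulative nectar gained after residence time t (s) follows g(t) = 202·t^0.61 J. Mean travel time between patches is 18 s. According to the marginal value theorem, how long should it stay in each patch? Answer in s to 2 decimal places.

28.15 s

Optimal t* satisfies g'(t*) = g(t*)/(T + t*).
g'(t) = 0.61·202·t^-0.39. Setting 0.61·202·t^-0.39 = 202·t^0.61/(18+t) gives 0.61(18+t) = t, so 0.39·t = 0.61×18.
t* = 0.61×18/0.39 = 28.15 s.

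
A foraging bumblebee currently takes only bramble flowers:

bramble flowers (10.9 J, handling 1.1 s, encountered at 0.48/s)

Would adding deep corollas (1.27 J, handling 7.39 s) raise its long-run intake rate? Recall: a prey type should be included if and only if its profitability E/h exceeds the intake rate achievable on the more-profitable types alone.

No

Current rate: (0.48×10.9)/(1 + 0.48×1.1) = 3.424 J/s.
Profitability of deep corollas: 1.27/7.39 = 0.1719 J/s.
0.1719 < 3.424, so adding deep corollas would lower the average — exclude it.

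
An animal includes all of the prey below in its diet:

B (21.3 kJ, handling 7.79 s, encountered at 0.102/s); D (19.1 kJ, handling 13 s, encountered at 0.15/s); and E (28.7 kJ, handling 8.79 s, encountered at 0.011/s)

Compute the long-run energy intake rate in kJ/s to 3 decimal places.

R = Σλ_iE_i / (1 + Σλ_ih_i)
Numerator: 0.102×21.3 + 0.15×19.1 + 0.011×28.7 = 5.353
Denominator: 1 + 0.102×7.79 + 0.15×13 + 0.011×8.79 = 3.841
R = 5.353/3.841 = 1.394 kJ/s

1.394 kJ/s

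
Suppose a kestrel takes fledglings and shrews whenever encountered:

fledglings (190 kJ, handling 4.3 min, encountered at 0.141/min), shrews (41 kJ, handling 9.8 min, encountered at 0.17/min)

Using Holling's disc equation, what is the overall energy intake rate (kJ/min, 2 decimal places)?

R = (0.141×190 + 0.17×41) / (1 + 0.141×4.3 + 0.17×9.8) = 33.76/3.272 = 10.32 kJ/min.

10.32 kJ/min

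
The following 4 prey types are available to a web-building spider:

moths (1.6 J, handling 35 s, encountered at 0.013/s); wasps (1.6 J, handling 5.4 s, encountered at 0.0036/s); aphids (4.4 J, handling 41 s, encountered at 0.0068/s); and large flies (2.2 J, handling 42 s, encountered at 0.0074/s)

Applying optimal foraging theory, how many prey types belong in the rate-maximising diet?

4

E/h in descending order: wasps 0.296, aphids 0.107, large flies 0.0524, moths 0.0457 J/s. The optimal diet is the largest prefix of this list for which every included type satisfies E_i/h_i > R on the types above it.
Rate on top 1: 0.00565. aphids: 0.107 > 0.00565 → include.
Rate on top 2: 0.02748. large flies: 0.0524 > 0.02748 → include.
Rate on top 3: 0.03229. moths: 0.0457 > 0.03229 → include.
Optimal diet: wasps, aphids, large flies, moths — 4 of 4 types.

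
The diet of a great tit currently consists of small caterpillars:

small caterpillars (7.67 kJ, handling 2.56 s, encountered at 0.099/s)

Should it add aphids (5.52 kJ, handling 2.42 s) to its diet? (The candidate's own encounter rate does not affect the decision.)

Yes

Current rate: (0.099×7.67)/(1 + 0.099×2.56) = 0.6058 kJ/s.
aphids: E/h = 5.52/2.42 = 2.281 kJ/s.
2.281 > 0.6058, so adding aphids raises the average — include it.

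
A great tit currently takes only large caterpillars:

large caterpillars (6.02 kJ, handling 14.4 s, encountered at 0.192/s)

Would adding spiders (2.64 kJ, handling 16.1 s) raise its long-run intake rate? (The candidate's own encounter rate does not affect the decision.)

Intake rate on the current diet: R = (0.192×6.02) / (1 + 0.192×14.4) = 1.156/3.765 = 0.307 kJ/s.
spiders: E/h = 2.64/16.1 = 0.164 kJ/s.
Since 0.164 < R, time spent handling spiders is better spent searching.

No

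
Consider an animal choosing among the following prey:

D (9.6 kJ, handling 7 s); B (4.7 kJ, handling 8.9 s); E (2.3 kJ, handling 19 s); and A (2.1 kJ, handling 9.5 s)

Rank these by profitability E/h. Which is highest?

D

In descending order of E/h:
D: 9.6/7 = 1.37 kJ/s
B: 4.7/8.9 = 0.528 kJ/s
A: 2.1/9.5 = 0.221 kJ/s
E: 2.3/19 = 0.121 kJ/s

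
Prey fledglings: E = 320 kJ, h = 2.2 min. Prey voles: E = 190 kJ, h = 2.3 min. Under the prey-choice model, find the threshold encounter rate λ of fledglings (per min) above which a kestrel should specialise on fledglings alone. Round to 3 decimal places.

At the threshold, the rate on fledglings alone equals the profitability of voles: λ·320/(1 + λ·2.2) = 190/2.3 = 82.61.
Rearranging, λ(320 − 82.61×2.2) = 82.61, so λ = 82.61/138.3 = 0.5975 per min.

0.597 per min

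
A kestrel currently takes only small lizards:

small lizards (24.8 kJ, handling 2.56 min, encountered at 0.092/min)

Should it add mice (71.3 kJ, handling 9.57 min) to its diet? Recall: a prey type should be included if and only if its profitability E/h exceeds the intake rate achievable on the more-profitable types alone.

Yes

On small lizards alone, R = ΣλE/(1+Σλh) = 2.282/1.236 = 1.847 kJ/min.
Profitability of mice: 71.3/9.57 = 7.45 kJ/min.
7.45 > 1.847, so adding mice raises the average — include it.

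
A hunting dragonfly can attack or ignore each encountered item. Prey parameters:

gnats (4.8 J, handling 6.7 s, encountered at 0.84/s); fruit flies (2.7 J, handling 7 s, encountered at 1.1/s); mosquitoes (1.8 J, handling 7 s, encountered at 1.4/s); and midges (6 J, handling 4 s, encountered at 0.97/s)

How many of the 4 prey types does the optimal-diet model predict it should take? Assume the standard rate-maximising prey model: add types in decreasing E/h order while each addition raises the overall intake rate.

1

Profitabilities (E/h, J/s): midges 1.5, gnats 0.716, fruit flies 0.386, mosquitoes 0.257. Add prey in this order while the next type's profitability exceeds the intake rate on those already taken.
Rate on top 1: 1.193. gnats: 0.716 < 1.193 → exclude; stop.
Optimal diet: midges — 1 of 4 types.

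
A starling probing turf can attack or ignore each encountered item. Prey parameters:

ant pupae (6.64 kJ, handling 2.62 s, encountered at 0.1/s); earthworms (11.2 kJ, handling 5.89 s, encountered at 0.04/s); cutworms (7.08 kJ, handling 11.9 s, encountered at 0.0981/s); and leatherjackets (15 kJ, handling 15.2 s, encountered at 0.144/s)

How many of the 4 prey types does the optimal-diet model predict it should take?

E/h in descending order: ant pupae 2.53, earthworms 1.9, leatherjackets 0.987, cutworms 0.595 kJ/s. The optimal diet is the largest prefix of this list for which every included type satisfies E_i/h_i > R on the types above it.
Rate on top 1: 0.5261. earthworms: 1.9 > 0.5261 → include.
Rate on top 2: 0.7425. leatherjackets: 0.987 > 0.7425 → include.
Rate on top 3: 0.8876. cutworms: 0.595 < 0.8876 → exclude; stop.
Optimal diet: ant pupae, earthworms, leatherjackets — 3 of 4 types.

3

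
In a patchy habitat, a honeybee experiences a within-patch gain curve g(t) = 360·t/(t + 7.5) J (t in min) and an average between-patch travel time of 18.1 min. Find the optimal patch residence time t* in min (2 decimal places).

Optimal t* satisfies g'(t*) = g(t*)/(T + t*).
g'(t) = 360·7.5/(t + 7.5)². Setting 360·7.5/(t+7.5)² = 360t/[(t+7.5)(18.1+t)] gives 7.5(18.1+t) = t(t+7.5), so t² = 7.5×18.1 = 135.8.
t* = √135.8 = 11.65 min.

11.65 min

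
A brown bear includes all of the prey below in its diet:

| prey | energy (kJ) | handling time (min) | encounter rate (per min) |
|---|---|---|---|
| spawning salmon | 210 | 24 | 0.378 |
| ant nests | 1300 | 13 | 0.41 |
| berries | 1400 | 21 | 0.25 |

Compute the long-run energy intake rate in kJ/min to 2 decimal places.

R = Σλ_iE_i / (1 + Σλ_ih_i)
Numerator: 0.378×210 + 0.41×1300 + 0.25×1400 = 962.4
Denominator: 1 + 0.378×24 + 0.41×13 + 0.25×21 = 20.65
R = 962.4/20.65 = 46.6 kJ/min

46.60 kJ/min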